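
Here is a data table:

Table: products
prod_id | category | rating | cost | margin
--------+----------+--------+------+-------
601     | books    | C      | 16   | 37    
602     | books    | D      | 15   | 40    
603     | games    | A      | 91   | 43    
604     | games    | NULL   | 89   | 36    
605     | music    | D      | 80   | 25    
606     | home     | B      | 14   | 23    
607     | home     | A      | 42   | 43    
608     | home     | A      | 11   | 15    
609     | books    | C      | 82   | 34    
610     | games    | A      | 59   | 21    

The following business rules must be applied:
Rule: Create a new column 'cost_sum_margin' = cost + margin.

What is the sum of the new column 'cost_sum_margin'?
816

Step 1: For each record, compute cost + margin
Example calculations:
  16 + 37 = 53
  15 + 40 = 55
  91 + 43 = 134
  ...
Step 2: Sum all derived values
Step 3: Total = 816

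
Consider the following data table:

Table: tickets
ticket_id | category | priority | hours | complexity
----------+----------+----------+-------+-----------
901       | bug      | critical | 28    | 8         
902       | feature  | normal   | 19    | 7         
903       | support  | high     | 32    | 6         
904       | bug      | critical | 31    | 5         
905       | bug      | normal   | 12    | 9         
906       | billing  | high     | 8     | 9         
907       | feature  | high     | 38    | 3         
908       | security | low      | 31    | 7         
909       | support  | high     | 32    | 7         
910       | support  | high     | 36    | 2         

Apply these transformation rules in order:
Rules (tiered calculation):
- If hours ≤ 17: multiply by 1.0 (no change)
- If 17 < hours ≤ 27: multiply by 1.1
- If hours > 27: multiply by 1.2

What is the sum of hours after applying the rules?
314.5

Step 1: Tier 1 (hours ≤ 17): 2 records, sum = 20 × 1.0 = 20.0
Step 2: Tier 2 (17 < hours ≤ 27): 1 records, sum = 19 × 1.1 = 20.9
Step 3: Tier 3 (hours > 27): 7 records, sum = 228 × 1.2 = 273.6
Step 4: Final sum = 20.0 + 20.9 + 273.6 = 314.5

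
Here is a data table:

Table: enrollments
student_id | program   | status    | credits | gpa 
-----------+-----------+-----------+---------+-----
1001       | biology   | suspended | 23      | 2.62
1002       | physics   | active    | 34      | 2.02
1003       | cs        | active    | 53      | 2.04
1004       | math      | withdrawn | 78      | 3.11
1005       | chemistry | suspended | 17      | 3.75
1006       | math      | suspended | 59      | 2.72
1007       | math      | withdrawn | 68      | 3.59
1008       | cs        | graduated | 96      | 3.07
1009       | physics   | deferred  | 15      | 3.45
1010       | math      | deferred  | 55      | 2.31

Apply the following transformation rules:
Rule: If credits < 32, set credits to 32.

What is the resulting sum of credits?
539

Step 1: 3 records have credits < 32
Step 2: These records originally summed to 55
Step 3: After setting to minimum: 3 × 32 = 96
Step 4: Unaffected records sum: 443
Step 5: Final sum = 96 + 443 = 539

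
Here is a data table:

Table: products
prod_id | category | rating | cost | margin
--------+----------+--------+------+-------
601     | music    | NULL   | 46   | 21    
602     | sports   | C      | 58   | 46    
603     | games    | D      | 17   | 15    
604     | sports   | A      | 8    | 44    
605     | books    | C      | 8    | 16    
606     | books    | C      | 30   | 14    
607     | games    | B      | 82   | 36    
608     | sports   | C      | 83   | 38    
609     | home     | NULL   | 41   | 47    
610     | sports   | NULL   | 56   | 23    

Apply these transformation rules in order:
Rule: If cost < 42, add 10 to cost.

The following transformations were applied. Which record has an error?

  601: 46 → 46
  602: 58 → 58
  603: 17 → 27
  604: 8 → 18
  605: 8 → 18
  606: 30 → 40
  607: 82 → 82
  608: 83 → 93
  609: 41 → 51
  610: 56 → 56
Record 608 has an error. The correct transformed value should be 83, not 93.

Step 1: Check each record against the rule
Step 2: Record 608 has cost = 83
Step 3: Since 83 >= 42, the bonus should not have been applied
Step 4: Correct value = 83, but claimed value = 93
Conclusion: Record 608 has the error.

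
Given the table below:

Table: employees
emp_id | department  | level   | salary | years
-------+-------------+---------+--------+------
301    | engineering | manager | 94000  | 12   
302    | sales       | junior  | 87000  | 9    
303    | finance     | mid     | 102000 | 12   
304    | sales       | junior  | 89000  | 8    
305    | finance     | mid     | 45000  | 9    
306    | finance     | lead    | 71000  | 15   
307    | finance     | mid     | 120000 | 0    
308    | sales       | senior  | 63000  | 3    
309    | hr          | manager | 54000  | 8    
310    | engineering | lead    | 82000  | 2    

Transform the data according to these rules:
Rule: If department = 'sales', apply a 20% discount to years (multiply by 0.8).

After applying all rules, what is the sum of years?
74.0

Step 1: Records with department = 'sales' have total years = 20
Step 2: Apply multiplier: 20 × 0.8 = 16.0
Step 3: Other records total: 58
Step 4: Final sum = 16.0 + 58 = 74.0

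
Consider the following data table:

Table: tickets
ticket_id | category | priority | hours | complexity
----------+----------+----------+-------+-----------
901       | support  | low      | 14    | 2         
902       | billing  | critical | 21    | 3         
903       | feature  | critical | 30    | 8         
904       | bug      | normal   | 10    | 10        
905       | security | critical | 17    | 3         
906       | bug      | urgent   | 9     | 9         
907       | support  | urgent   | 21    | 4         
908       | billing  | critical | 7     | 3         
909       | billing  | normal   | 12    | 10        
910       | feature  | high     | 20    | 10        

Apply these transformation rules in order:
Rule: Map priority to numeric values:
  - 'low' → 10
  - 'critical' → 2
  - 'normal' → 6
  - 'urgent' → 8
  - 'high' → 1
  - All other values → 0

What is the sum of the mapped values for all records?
47

Step 1: Apply mapping to each record
Step 2: Count by status:
  'low': 1 records × 10 = 10
  'critical': 4 records × 2 = 8
  'normal': 2 records × 6 = 12
  'urgent': 2 records × 8 = 16
  'high': 1 records × 1 = 1
Step 3: Sum all mapped values = 47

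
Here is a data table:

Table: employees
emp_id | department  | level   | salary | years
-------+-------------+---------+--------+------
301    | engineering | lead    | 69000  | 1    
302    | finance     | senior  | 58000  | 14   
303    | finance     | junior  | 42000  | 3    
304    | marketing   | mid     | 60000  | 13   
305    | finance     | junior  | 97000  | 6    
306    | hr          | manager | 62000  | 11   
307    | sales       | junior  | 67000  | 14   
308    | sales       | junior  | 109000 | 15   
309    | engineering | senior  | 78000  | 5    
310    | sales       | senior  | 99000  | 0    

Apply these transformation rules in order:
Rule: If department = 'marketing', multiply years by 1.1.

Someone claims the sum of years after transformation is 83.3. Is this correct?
Yes, the result is correct.

Step 1: Calculate the correct sum after transformation
Step 2: Apply multiplier 1.1 to records where department = 'marketing'
Step 3: Correct result = 83.3
Step 4: Claimed result = 83.3
Step 5: 83.3 = 83.3 ✓
Conclusion: The claimed result is correct.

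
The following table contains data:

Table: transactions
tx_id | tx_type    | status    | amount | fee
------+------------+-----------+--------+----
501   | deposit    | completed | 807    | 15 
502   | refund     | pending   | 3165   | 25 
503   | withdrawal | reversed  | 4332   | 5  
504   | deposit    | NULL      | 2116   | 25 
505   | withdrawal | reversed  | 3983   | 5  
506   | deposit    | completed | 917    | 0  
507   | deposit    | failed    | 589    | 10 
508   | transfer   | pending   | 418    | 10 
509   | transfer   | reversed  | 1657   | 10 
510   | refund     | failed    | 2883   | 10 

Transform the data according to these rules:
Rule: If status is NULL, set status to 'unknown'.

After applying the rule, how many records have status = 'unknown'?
1

Step 1: Count records where status IS NULL
Step 2: Found 1 records with NULL status
Step 3: These records will have status set to 'unknown'
Step 4: Records already having status = 'unknown': 0
Step 5: Answer: 1 + 0 = 1 records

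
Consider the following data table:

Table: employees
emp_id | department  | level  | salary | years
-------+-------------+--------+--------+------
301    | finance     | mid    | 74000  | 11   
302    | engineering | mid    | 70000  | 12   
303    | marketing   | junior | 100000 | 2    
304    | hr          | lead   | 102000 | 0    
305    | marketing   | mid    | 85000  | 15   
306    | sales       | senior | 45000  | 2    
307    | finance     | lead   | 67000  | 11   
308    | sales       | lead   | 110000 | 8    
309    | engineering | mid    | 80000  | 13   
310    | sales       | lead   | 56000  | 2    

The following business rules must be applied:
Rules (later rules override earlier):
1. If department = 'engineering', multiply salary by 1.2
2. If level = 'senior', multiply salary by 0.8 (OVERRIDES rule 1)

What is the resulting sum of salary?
810000.0

Step 1: Rule 2 takes priority for records with level = 'senior'
  - 1 records: 45000 × 0.8 = 36000.0
Step 2: Rule 1 applies to remaining records with department = 'engineering'
  - 2 records: 150000 × 1.2 = 180000.0
Step 3: Other records unchanged: 594000
Step 4: Final sum = 36000.0 + 180000.0 + 594000 = 810000.0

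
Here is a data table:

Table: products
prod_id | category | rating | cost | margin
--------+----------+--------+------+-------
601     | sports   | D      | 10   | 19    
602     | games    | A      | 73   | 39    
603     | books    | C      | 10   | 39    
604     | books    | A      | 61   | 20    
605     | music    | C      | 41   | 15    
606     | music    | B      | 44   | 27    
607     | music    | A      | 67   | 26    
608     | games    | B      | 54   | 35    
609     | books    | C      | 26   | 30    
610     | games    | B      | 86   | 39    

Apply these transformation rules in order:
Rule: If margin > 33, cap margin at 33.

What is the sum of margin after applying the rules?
269

Step 1: 4 records have margin > 33
Step 2: These records originally summed to 152
Step 3: After capping: 4 × 33 = 132
Step 4: Unaffected records sum: 137
Step 5: Final sum = 132 + 137 = 269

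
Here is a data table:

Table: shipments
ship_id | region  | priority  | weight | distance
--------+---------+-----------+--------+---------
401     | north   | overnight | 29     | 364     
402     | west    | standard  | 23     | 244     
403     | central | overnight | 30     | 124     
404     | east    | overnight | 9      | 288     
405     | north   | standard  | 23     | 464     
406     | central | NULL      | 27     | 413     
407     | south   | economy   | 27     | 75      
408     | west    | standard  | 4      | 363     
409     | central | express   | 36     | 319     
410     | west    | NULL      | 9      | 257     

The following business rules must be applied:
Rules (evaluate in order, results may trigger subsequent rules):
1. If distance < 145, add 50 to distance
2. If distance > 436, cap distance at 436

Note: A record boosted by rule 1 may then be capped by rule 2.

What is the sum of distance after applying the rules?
2983

Step 1: Apply rule 1 to records with distance < 145
  - 2 records get bonus of 50
  - Of these, 0 records then exceed 436 and get capped
Step 2: Apply rule 2 to records with distance > 436
  - 1 records (original) are capped
Step 3: Calculate final sum = 2983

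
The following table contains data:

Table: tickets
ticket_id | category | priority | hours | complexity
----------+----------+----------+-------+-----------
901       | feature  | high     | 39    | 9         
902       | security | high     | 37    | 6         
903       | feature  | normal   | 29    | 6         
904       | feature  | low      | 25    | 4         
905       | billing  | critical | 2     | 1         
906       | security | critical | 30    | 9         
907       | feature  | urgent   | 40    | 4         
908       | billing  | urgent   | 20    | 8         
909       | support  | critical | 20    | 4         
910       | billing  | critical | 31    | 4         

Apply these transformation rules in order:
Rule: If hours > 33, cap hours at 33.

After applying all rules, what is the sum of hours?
256

Step 1: 3 records have hours > 33
Step 2: These records originally summed to 116
Step 3: After capping: 3 × 33 = 99
Step 4: Unaffected records sum: 157
Step 5: Final sum = 99 + 157 = 256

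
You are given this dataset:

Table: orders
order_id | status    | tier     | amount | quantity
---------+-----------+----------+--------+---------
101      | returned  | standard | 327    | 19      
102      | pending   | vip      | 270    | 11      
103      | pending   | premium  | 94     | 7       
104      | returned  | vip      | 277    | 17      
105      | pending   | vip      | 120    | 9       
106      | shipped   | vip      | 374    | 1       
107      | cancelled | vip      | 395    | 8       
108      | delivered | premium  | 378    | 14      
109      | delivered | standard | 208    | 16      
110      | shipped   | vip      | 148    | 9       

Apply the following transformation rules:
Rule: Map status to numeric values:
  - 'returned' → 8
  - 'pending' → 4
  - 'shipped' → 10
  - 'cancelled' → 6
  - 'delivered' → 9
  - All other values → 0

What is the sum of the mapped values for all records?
72

Step 1: Apply mapping to each record
Step 2: Count by status:
  'returned': 2 records × 8 = 16
  'pending': 3 records × 4 = 12
  'shipped': 2 records × 10 = 20
  'cancelled': 1 records × 6 = 6
  'delivered': 2 records × 9 = 18
Step 3: Sum all mapped values = 72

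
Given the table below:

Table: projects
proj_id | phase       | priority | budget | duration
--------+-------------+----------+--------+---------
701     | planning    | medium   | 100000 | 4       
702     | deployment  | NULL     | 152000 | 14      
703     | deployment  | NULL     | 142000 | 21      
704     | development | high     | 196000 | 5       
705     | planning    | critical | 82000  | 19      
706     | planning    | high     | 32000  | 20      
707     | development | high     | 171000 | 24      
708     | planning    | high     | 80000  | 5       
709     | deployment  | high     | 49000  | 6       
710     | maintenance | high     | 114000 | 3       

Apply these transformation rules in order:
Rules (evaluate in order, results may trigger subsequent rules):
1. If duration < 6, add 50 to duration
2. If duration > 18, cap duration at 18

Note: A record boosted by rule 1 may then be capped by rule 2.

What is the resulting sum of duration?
164

Step 1: Apply rule 1 to records with duration < 6
  - 4 records get bonus of 50
  - Of these, 4 records then exceed 18 and get capped
Step 2: Apply rule 2 to records with duration > 18
  - 4 records (original) are capped
Step 3: Calculate final sum = 164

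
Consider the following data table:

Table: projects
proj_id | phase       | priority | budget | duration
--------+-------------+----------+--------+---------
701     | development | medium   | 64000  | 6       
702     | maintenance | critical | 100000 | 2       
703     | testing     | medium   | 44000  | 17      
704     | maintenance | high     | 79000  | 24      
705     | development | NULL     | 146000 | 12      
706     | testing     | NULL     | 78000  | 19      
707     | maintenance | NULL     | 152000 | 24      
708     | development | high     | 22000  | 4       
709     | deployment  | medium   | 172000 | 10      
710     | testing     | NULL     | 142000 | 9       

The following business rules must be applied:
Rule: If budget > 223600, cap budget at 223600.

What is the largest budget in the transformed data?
172000

Step 1: Original maximum budget = 172000
Step 2: Check cap of 223600 against maximum
Step 3: No records exceed the cap (max 172000 <= cap 223600), so no capping applies
Step 4: Maximum after transformation = 172000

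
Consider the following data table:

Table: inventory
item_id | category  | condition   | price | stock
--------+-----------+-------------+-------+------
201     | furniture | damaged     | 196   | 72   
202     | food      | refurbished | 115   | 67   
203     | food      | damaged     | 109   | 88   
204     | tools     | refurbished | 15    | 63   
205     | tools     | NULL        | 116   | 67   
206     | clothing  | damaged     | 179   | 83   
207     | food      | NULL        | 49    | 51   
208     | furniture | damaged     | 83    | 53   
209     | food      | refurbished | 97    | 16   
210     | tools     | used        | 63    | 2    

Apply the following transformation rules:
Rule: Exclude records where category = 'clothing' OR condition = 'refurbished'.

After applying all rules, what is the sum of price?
616

Step 1: Find records where category = 'clothing' OR condition = 'refurbished'
Step 2: 4 records match, summing to 406
Step 3: Original sum: 1022
Step 4: Remaining sum = 1022 - 406 = 616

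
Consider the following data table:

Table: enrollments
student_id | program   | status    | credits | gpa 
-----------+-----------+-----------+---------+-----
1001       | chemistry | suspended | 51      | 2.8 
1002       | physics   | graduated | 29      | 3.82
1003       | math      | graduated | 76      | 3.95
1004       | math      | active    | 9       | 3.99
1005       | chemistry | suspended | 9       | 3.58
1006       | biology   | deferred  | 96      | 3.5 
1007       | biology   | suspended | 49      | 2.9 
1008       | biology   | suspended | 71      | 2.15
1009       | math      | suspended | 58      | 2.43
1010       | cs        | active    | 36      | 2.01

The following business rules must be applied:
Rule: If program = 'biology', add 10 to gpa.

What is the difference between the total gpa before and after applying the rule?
30.0

Step 1: Original sum of gpa = 31.13
Step 2: 3 records have program = 'biology'
Step 3: Each affected record changes by 10
Step 4: Total change = 3 × 10 = 30
Step 5: New sum = 31.13 + 30 = 61.13
Step 6: Difference = |61.13 - 31.13| = 30.0
        (Sum increased by 30.0)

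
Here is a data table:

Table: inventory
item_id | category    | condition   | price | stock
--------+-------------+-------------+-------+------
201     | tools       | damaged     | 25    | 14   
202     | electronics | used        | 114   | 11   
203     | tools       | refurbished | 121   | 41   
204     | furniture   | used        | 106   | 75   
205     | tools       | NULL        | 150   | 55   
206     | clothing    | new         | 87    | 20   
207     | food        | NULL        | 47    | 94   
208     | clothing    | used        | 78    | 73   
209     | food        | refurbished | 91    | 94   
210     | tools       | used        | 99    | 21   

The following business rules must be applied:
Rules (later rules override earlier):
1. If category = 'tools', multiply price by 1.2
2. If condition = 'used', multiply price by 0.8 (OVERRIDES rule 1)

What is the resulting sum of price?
897.8

Step 1: Rule 2 takes priority for records with condition = 'used'
  - 4 records: 397 × 0.8 = 317.6
Step 2: Rule 1 applies to remaining records with category = 'tools'
  - 3 records: 296 × 1.2 = 355.2
Step 3: Other records unchanged: 225
Step 4: Final sum = 317.6 + 355.2 + 225 = 897.8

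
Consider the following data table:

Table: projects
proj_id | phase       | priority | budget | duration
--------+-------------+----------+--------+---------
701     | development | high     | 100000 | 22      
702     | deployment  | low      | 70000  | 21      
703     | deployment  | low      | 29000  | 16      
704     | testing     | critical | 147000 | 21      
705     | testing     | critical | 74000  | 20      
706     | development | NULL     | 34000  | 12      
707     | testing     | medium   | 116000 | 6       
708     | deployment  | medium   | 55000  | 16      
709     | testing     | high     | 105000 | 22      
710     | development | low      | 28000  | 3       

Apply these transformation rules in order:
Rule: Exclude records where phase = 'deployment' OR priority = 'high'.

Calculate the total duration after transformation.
62

Step 1: Find records where phase = 'deployment' OR priority = 'high'
Step 2: 5 records match, summing to 97
Step 3: Original sum: 159
Step 4: Remaining sum = 159 - 97 = 62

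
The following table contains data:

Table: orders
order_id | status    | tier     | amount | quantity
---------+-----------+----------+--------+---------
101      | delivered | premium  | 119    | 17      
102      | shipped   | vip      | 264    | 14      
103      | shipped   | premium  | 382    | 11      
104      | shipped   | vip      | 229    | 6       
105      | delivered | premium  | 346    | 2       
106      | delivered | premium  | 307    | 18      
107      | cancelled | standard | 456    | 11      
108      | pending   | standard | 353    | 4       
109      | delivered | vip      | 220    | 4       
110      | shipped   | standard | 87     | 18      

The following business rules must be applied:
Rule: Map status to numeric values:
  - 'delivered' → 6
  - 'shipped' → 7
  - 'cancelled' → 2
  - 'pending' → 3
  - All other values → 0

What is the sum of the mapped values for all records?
57

Step 1: Apply mapping to each record
Step 2: Count by status:
  'delivered': 4 records × 6 = 24
  'shipped': 4 records × 7 = 28
  'cancelled': 1 records × 2 = 2
  'pending': 1 records × 3 = 3
Step 3: Sum all mapped values = 57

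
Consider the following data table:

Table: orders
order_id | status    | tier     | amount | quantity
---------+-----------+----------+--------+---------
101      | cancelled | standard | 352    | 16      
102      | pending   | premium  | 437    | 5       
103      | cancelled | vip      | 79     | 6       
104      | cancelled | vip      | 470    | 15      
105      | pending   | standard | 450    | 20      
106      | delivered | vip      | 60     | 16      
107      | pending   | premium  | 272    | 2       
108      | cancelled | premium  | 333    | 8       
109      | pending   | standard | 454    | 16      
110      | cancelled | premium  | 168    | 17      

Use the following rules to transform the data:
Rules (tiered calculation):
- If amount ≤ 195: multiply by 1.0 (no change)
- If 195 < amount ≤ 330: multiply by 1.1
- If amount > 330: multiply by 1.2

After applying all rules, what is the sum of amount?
3601.4

Step 1: Tier 1 (amount ≤ 195): 3 records, sum = 307 × 1.0 = 307.0
Step 2: Tier 2 (195 < amount ≤ 330): 1 records, sum = 272 × 1.1 = 299.2
Step 3: Tier 3 (amount > 330): 6 records, sum = 2496 × 1.2 = 2995.2
Step 4: Final sum = 307.0 + 299.2 + 2995.2 = 3601.4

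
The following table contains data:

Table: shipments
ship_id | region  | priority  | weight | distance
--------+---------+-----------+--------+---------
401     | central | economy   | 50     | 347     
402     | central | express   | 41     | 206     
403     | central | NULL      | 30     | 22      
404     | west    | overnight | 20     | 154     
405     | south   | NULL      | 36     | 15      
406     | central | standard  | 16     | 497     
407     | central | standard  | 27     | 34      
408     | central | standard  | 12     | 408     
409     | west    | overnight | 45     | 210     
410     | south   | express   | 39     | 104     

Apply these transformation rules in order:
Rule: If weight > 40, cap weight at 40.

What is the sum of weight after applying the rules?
300

Step 1: 3 records have weight > 40
Step 2: These records originally summed to 136
Step 3: After capping: 3 × 40 = 120
Step 4: Unaffected records sum: 180
Step 5: Final sum = 120 + 180 = 300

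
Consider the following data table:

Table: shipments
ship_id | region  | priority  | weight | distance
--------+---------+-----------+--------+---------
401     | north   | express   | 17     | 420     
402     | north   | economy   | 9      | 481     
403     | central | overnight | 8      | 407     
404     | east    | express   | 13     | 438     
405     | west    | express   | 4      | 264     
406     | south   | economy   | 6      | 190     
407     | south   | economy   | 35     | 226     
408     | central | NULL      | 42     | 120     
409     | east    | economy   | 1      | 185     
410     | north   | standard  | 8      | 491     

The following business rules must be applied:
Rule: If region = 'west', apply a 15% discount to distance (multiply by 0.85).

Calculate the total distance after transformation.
3182.4

Step 1: Records with region = 'west' have total distance = 264
Step 2: Apply multiplier: 264 × 0.85 = 224.4
Step 3: Other records total: 2958
Step 4: Final sum = 224.4 + 2958 = 3182.4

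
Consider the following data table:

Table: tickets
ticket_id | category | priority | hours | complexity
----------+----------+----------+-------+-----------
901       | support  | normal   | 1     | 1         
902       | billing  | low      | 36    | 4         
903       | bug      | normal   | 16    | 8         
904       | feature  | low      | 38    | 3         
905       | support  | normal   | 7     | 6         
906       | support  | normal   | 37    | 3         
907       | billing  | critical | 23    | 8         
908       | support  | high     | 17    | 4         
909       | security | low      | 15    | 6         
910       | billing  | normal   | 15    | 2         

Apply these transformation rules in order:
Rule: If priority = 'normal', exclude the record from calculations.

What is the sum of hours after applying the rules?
129

Step 1: Identify records where priority = 'normal'
Step 2: The excluded records sum to 76
Step 3: Original total hours = 205
Step 4: Remaining total = 205 - 76 = 129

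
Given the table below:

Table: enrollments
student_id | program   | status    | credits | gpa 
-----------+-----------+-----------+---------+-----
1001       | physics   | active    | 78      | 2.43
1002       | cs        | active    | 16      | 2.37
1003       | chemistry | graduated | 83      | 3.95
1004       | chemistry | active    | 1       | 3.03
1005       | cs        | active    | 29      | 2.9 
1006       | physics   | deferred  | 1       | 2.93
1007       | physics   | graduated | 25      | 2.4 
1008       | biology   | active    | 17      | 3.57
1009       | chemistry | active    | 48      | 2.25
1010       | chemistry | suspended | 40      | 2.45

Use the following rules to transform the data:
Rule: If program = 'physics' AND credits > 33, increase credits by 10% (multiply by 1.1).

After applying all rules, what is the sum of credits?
345.8

Step 1: Find records where program = 'physics' AND credits > 33
Step 2: 1 records match, summing to 78
Step 3: After multiplier: 78 × 1.1 = 85.8
Step 4: Unaffected records sum: 260
Step 5: Final sum = 85.8 + 260 = 345.8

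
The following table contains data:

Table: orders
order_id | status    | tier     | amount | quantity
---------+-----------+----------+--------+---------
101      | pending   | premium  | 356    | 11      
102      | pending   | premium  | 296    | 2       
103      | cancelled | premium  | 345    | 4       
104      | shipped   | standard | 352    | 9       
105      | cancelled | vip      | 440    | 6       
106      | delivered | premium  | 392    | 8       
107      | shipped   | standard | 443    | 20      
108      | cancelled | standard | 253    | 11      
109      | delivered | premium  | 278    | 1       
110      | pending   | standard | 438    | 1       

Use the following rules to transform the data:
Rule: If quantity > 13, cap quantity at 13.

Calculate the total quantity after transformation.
66

Step 1: 1 records have quantity > 13
Step 2: These records originally summed to 20
Step 3: After capping: 1 × 13 = 13
Step 4: Unaffected records sum: 53
Step 5: Final sum = 13 + 53 = 66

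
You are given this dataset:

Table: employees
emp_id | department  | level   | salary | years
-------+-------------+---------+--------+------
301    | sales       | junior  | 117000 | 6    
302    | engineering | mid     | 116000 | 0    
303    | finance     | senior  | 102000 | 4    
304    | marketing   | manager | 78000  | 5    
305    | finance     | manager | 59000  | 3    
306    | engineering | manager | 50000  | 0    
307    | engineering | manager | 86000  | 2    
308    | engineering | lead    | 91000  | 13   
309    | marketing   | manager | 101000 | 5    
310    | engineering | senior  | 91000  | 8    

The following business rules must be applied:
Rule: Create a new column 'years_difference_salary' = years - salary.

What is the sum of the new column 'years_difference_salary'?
-890954

Step 1: For each record, compute years - salary
Example calculations:
  6 - 117000 = -116994
  0 - 116000 = -116000
  4 - 102000 = -101996
  ...
Step 2: Sum all derived values
Step 3: Total = -890954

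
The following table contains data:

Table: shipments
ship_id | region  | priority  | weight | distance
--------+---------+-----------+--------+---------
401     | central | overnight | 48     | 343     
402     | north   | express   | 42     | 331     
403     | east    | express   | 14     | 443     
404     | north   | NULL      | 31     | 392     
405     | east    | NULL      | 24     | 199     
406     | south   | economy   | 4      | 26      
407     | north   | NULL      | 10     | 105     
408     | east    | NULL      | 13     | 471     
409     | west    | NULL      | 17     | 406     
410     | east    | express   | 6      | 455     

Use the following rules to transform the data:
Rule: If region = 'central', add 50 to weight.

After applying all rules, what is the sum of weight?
259

Step 1: Count records where region = 'central': 1
Step 2: Total bonus added: 1 × 50 = 50
Step 3: Original sum of weight: 209
Step 4: Final sum = 209 + 50 = 259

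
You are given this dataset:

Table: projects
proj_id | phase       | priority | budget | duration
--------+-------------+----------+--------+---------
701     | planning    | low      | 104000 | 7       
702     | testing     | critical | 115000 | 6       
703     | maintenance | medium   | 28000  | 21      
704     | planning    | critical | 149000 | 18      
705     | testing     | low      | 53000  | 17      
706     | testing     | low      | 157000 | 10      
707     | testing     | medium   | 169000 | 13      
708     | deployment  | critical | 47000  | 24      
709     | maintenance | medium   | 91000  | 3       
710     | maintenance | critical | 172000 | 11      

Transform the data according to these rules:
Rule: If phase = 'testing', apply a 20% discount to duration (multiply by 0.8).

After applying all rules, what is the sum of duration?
120.8

Step 1: Records with phase = 'testing' have total duration = 46
Step 2: Apply multiplier: 46 × 0.8 = 36.8
Step 3: Other records total: 84
Step 4: Final sum = 36.8 + 84 = 120.8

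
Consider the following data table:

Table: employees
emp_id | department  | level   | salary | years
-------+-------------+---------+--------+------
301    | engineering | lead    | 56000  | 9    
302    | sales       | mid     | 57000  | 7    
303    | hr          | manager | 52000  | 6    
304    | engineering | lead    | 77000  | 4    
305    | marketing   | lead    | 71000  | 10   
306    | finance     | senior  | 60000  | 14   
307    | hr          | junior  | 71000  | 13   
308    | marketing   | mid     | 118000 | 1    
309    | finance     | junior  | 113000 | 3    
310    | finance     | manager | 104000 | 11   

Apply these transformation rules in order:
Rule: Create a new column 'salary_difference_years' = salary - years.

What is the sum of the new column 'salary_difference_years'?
778922

Step 1: For each record, compute salary - years
Example calculations:
  56000 - 9 = 55991
  57000 - 7 = 56993
  52000 - 6 = 51994
  ...
Step 2: Sum all derived values
Step 3: Total = 778922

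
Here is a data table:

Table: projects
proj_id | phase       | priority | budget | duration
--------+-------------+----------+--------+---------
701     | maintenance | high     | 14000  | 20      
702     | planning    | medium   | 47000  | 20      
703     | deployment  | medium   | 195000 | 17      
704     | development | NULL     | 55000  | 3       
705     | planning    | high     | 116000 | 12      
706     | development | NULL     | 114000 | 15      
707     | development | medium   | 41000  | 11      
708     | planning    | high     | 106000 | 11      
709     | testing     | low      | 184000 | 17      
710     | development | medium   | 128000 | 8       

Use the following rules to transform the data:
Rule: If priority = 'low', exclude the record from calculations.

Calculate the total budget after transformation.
816000

Step 1: Identify records where priority = 'low'
Step 2: The excluded records sum to 184000
Step 3: Original total budget = 1000000
Step 4: Remaining total = 1000000 - 184000 = 816000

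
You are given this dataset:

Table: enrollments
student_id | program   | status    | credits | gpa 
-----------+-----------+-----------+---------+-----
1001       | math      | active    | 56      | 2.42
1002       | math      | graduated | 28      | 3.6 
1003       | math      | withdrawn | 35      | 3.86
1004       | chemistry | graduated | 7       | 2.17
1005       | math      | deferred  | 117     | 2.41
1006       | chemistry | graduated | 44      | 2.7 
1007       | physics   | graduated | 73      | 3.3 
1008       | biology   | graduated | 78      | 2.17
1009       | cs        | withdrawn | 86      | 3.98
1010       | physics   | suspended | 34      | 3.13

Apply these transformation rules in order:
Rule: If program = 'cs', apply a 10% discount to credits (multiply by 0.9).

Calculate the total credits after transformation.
549.4

Step 1: Records with program = 'cs' have total credits = 86
Step 2: Apply multiplier: 86 × 0.9 = 77.4
Step 3: Other records total: 472
Step 4: Final sum = 77.4 + 472 = 549.4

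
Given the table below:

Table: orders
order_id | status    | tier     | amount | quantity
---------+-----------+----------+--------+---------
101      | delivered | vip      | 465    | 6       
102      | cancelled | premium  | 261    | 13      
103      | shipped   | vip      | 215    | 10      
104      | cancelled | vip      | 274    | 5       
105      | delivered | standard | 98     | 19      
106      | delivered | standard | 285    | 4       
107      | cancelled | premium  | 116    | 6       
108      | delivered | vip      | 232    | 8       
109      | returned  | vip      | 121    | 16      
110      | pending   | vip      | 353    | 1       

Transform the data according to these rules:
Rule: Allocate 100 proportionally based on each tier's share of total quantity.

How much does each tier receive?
premium: 21.59, standard: 26.14, vip: 52.27

Step 1: Calculate total quantity = 88
Step 2: Calculate each tier's proportion:
  premium: 19/88 = 21.59% → 21.59
  standard: 23/88 = 26.14% → 26.14
  vip: 46/88 = 52.27% → 52.27
Step 3: Verify: sum of allocations ≈ 100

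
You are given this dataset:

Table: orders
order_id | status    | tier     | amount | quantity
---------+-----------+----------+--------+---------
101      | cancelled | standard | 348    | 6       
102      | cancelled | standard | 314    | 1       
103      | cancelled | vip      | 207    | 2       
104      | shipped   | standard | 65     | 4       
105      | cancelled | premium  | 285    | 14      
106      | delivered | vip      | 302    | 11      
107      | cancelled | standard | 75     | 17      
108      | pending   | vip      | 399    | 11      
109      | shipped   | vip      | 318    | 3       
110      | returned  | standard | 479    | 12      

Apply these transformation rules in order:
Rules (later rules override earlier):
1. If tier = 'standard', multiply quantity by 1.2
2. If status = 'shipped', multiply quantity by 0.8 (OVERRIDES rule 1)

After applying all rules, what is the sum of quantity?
86.8

Step 1: Rule 2 takes priority for records with status = 'shipped'
  - 2 records: 7 × 0.8 = 5.6
Step 2: Rule 1 applies to remaining records with tier = 'standard'
  - 4 records: 36 × 1.2 = 43.2
Step 3: Other records unchanged: 38
Step 4: Final sum = 5.6 + 43.2 + 38 = 86.8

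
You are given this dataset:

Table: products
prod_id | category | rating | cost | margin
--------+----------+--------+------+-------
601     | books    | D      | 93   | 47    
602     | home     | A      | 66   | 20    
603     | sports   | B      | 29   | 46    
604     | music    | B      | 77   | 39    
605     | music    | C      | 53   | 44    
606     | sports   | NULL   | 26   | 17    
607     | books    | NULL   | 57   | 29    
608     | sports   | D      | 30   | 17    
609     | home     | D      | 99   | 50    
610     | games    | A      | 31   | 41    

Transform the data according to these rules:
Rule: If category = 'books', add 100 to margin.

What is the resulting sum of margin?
550

Step 1: Count records where category = 'books': 2
Step 2: Total bonus added: 2 × 100 = 200
Step 3: Original sum of margin: 350
Step 4: Final sum = 350 + 200 = 550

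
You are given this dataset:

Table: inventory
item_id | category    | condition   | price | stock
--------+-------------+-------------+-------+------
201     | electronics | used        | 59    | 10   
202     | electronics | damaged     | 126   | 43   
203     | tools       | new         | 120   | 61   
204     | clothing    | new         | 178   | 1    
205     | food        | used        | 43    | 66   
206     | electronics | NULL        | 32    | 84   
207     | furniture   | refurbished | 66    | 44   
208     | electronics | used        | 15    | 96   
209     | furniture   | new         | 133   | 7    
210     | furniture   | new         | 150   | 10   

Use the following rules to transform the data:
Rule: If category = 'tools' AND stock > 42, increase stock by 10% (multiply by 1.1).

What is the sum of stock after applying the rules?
428.1

Step 1: Find records where category = 'tools' AND stock > 42
Step 2: 1 records match, summing to 61
Step 3: After multiplier: 61 × 1.1 = 67.1
Step 4: Unaffected records sum: 361
Step 5: Final sum = 67.1 + 361 = 428.1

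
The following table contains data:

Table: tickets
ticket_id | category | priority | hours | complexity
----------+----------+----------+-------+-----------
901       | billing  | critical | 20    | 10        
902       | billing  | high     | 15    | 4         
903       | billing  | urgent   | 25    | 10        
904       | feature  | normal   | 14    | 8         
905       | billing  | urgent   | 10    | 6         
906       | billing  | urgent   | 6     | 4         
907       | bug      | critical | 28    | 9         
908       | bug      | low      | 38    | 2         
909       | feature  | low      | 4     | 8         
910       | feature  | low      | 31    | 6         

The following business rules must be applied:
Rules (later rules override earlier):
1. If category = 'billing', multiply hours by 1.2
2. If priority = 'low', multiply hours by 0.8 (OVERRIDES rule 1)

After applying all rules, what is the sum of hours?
191.6

Step 1: Rule 2 takes priority for records with priority = 'low'
  - 3 records: 73 × 0.8 = 58.4
Step 2: Rule 1 applies to remaining records with category = 'billing'
  - 5 records: 76 × 1.2 = 91.2
Step 3: Other records unchanged: 42
Step 4: Final sum = 58.4 + 91.2 + 42 = 191.6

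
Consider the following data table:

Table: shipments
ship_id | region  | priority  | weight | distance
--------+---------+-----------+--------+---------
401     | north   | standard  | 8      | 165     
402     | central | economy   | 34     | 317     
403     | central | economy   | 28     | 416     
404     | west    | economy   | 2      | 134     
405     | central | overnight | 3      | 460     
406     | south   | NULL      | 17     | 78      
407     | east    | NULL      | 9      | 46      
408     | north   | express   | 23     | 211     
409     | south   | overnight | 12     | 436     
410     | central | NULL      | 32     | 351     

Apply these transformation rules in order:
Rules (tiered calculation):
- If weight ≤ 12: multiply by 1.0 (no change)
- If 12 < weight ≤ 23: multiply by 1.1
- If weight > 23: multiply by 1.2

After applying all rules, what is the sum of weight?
190.8

Step 1: Tier 1 (weight ≤ 12): 5 records, sum = 34 × 1.0 = 34.0
Step 2: Tier 2 (12 < weight ≤ 23): 2 records, sum = 40 × 1.1 = 44.0
Step 3: Tier 3 (weight > 23): 3 records, sum = 94 × 1.2 = 112.8
Step 4: Final sum = 34.0 + 44.0 + 112.8 = 190.8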